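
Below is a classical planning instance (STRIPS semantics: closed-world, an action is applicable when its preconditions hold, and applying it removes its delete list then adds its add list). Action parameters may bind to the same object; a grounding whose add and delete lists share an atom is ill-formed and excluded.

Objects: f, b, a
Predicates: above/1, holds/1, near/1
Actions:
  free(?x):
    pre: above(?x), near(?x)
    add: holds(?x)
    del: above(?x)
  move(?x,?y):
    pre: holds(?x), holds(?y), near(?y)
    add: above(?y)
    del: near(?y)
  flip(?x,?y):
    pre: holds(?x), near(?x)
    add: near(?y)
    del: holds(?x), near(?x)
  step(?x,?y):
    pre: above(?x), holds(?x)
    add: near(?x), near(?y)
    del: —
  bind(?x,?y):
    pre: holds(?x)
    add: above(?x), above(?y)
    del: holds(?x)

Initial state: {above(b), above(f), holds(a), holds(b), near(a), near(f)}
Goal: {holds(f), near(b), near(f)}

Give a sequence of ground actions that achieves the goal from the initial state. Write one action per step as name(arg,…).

free(f); flip(a,b)

1. free(f)  →  {above(b), holds(a), holds(b), holds(f), near(a), near(f)}
2. flip(a,b)  →  {above(b), holds(b), holds(f), near(b), near(f)}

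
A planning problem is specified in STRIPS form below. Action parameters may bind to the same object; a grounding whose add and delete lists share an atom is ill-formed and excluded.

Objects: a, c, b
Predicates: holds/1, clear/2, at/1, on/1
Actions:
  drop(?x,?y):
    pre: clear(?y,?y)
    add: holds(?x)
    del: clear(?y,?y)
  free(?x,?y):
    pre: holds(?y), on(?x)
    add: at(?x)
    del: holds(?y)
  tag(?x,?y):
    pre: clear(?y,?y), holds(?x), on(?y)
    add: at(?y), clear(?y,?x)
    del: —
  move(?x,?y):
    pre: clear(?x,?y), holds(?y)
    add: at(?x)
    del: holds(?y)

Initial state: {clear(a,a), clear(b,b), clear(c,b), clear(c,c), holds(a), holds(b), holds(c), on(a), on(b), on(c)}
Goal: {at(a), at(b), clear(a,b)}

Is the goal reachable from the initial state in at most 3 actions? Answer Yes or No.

Yes

1. free(b,a)  →  {at(b), clear(a,a), clear(b,b), clear(c,b), clear(c,c), holds(b), holds(c), on(a), on(b), on(c)}
2. tag(b,a)  →  {at(a), at(b), clear(a,a), clear(a,b), clear(b,b), clear(c,b), clear(c,c), holds(b), holds(c), on(a), on(b), on(c)}
optimal plan length = 2; 2 ≤ 3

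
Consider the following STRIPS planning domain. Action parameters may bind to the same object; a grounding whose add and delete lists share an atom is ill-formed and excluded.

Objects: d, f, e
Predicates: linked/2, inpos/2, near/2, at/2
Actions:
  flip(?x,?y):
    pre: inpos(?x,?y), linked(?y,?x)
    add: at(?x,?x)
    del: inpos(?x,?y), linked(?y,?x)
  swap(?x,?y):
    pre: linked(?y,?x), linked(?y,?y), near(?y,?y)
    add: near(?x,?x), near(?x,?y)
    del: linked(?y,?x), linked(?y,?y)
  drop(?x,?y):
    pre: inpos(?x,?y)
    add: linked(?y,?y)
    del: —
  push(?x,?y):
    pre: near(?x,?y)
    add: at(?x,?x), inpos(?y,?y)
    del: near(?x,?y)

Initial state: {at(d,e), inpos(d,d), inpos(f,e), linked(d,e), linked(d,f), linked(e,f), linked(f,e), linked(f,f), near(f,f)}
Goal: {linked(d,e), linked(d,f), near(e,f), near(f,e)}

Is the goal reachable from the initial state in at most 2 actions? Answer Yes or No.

1. swap(e,f)  →  {at(d,e), inpos(d,d), inpos(f,e), linked(d,e), linked(d,f), linked(e,f), near(e,e), near(e,f), near(f,f)}
2. drop(f,e)  →  {at(d,e), inpos(d,d), inpos(f,e), linked(d,e), linked(d,f), linked(e,e), linked(e,f), near(e,e), near(e,f), near(f,f)}
3. swap(f,e)  →  {at(d,e), inpos(d,d), inpos(f,e), linked(d,e), linked(d,f), near(e,e), near(e,f), near(f,e), near(f,f)}
optimal plan length = 3; 3 > 2

No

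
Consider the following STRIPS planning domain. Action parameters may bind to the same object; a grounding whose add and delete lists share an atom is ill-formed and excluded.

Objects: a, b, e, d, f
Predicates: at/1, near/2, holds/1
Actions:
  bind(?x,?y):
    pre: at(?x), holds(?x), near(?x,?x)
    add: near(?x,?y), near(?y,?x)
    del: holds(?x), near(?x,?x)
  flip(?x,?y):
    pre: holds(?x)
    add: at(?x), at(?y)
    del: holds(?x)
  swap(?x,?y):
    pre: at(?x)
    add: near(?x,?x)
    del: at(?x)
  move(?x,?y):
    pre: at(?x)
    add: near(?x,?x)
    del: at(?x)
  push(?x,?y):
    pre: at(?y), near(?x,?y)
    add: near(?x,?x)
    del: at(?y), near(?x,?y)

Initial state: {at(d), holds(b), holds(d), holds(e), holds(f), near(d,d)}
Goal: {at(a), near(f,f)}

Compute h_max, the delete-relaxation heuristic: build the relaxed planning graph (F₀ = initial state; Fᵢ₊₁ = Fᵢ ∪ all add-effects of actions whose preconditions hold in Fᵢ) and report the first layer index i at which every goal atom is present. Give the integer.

2

F0 = init (6 atoms)
F1 = F0 ∪ {at(a), at(b), at(e), at(f), near(a,d), near(b,d), near(d,a), near(d,b), near(d,e), near(d,f), near(e,d), near(f,d)}  (18 atoms)
F2 = F1 ∪ {near(a,a), near(b,b), near(e,e), near(f,f)}  (22 atoms)
goal ⊆ F2  ⇒  h_max = 2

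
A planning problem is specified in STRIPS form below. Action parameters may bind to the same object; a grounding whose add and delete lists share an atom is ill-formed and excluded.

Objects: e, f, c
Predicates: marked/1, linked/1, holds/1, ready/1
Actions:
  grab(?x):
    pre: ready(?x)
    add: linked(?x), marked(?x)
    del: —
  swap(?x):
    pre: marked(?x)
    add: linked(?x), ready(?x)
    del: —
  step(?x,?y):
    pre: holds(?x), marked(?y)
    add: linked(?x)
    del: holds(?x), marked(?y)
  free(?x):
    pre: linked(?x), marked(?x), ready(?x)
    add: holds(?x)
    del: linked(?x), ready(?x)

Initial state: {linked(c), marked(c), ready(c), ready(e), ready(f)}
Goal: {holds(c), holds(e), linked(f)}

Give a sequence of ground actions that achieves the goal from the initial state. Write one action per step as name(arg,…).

grab(e); grab(f); free(e); free(c)

1. grab(e)  →  {linked(c), linked(e), marked(c), marked(e), ready(c), ready(e), ready(f)}
2. grab(f)  →  {linked(c), linked(e), linked(f), marked(c), marked(e), marked(f), ready(c), ready(e), ready(f)}
3. free(e)  →  {holds(e), linked(c), linked(f), marked(c), marked(e), marked(f), ready(c), ready(f)}
4. free(c)  →  {holds(c), holds(e), linked(f), marked(c), marked(e), marked(f), ready(f)}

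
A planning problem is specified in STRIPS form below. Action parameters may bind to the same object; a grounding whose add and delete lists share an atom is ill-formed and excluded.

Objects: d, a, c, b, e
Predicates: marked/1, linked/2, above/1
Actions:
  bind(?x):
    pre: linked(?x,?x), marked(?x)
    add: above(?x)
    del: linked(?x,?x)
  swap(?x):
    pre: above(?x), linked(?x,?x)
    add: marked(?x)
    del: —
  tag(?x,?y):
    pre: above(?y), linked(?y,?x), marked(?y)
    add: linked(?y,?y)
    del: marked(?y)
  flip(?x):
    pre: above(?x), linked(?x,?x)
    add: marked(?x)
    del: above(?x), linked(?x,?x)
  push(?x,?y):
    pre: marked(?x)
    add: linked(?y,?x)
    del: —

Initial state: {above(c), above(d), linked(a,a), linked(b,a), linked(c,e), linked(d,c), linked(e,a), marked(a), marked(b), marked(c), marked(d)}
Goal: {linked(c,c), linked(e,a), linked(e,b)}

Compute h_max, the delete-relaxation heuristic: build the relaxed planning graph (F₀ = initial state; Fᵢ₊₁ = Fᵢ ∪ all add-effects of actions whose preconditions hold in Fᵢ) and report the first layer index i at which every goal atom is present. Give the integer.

F0 = init (11 atoms)
F1 = F0 ∪ {above(a), linked(a,b), linked(a,c), linked(a,d), linked(b,b), linked(b,c), linked(b,d), linked(c,a), linked(c,b), linked(c,c), linked(c,d), linked(d,a), linked(d,b), linked(d,d), linked(e,b), linked(e,c), linked(e,d)}  (28 atoms)
goal ⊆ F1  ⇒  h_max = 1

1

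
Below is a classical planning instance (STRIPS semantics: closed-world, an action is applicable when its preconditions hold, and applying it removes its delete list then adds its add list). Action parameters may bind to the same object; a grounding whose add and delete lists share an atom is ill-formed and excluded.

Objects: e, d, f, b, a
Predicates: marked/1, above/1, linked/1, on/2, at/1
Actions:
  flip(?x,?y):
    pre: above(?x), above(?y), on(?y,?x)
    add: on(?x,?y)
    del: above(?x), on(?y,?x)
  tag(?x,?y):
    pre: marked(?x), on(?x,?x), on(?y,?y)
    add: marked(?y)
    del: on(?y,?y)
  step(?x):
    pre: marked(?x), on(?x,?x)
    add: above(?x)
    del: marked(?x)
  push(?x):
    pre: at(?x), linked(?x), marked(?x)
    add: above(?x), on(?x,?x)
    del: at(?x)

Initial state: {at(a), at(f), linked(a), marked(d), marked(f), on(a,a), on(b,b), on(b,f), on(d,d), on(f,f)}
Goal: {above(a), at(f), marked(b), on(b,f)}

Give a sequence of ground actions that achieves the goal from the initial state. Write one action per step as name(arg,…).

1. tag(d,b)  →  {at(a), at(f), linked(a), marked(b), marked(d), marked(f), on(a,a), on(b,f), on(d,d), on(f,f)}
2. tag(d,a)  →  {at(a), at(f), linked(a), marked(a), marked(b), marked(d), marked(f), on(b,f), on(d,d), on(f,f)}
3. push(a)  →  {above(a), at(f), linked(a), marked(a), marked(b), marked(d), marked(f), on(a,a), on(b,f), on(d,d), on(f,f)}

tag(d,b); tag(d,a); push(a)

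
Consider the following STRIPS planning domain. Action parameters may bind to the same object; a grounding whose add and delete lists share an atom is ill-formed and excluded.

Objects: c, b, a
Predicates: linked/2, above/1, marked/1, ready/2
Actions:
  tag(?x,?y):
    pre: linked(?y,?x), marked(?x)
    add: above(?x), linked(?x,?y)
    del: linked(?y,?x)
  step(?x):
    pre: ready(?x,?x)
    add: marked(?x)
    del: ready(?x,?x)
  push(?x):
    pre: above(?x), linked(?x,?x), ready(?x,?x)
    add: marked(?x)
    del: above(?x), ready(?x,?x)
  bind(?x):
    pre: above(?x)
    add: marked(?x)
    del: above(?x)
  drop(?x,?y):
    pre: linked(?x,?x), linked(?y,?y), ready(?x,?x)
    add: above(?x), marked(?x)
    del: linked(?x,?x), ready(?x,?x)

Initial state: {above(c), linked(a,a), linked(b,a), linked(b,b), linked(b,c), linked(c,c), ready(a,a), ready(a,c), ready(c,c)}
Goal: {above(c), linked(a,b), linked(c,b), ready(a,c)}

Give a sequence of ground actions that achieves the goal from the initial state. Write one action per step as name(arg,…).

1. step(c)  →  {above(c), linked(a,a), linked(b,a), linked(b,b), linked(b,c), linked(c,c), marked(c), ready(a,a), ready(a,c)}
2. tag(c,b)  →  {above(c), linked(a,a), linked(b,a), linked(b,b), linked(c,b), linked(c,c), marked(c), ready(a,a), ready(a,c)}
3. step(a)  →  {above(c), linked(a,a), linked(b,a), linked(b,b), linked(c,b), linked(c,c), marked(a), marked(c), ready(a,c)}
4. tag(a,b)  →  {above(a), above(c), linked(a,a), linked(a,b), linked(b,b), linked(c,b), linked(c,c), marked(a), marked(c), ready(a,c)}

step(c); tag(c,b); step(a); tag(a,b)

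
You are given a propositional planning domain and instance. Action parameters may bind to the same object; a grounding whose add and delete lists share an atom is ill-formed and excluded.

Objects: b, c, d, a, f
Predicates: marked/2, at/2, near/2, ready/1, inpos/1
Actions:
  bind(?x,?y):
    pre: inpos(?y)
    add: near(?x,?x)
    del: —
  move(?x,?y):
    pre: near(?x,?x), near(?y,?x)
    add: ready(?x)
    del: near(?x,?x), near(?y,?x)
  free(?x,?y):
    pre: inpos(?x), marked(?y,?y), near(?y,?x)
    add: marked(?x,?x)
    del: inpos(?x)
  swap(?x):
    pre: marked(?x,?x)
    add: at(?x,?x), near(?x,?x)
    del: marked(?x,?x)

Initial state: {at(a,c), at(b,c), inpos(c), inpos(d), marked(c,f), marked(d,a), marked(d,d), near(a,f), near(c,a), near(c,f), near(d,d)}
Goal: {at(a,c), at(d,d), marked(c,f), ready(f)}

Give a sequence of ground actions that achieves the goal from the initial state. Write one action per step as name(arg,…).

bind(f,c); move(f,c); swap(d)

1. bind(f,c)  →  {at(a,c), at(b,c), inpos(c), inpos(d), marked(c,f), marked(d,a), marked(d,d), near(a,f), near(c,a), near(c,f), near(d,d), near(f,f)}
2. move(f,c)  →  {at(a,c), at(b,c), inpos(c), inpos(d), marked(c,f), marked(d,a), marked(d,d), near(a,f), near(c,a), near(d,d), ready(f)}
3. swap(d)  →  {at(a,c), at(b,c), at(d,d), inpos(c), inpos(d), marked(c,f), marked(d,a), near(a,f), near(c,a), near(d,d), ready(f)}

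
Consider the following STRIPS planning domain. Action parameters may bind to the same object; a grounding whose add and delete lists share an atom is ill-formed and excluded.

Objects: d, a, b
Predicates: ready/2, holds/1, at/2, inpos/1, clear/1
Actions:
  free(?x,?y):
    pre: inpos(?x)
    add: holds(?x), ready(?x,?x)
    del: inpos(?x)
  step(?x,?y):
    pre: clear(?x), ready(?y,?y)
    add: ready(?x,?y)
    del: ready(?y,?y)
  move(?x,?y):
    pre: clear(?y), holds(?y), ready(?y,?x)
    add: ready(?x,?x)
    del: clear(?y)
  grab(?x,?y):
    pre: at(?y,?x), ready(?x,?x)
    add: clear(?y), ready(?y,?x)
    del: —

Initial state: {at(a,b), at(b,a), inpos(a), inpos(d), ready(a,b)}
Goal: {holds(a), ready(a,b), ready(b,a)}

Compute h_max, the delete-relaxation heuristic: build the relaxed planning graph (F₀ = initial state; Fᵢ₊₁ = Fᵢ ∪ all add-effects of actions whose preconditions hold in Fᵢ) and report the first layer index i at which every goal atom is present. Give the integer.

2

F0 = init (5 atoms)
F1 = F0 ∪ {holds(a), holds(d), ready(a,a), ready(d,d)}  (9 atoms)
F2 = F1 ∪ {clear(b), ready(b,a)}  (11 atoms)
goal ⊆ F2  ⇒  h_max = 2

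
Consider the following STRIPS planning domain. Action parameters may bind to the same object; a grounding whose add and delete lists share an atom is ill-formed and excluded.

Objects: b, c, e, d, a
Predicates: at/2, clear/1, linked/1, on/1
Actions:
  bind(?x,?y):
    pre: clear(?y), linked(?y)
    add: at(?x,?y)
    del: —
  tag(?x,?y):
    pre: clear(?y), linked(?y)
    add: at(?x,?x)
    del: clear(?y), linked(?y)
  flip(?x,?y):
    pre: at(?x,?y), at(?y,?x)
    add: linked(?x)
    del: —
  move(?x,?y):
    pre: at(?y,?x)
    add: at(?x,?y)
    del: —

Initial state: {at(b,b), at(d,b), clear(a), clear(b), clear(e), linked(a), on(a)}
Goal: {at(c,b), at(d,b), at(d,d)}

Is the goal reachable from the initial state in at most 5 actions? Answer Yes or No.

1. tag(d,a)  →  {at(b,b), at(d,b), at(d,d), clear(b), clear(e), on(a)}
2. flip(b,b)  →  {at(b,b), at(d,b), at(d,d), clear(b), clear(e), linked(b), on(a)}
3. bind(c,b)  →  {at(b,b), at(c,b), at(d,b), at(d,d), clear(b), clear(e), linked(b), on(a)}
optimal plan length = 3; 3 ≤ 5

Yes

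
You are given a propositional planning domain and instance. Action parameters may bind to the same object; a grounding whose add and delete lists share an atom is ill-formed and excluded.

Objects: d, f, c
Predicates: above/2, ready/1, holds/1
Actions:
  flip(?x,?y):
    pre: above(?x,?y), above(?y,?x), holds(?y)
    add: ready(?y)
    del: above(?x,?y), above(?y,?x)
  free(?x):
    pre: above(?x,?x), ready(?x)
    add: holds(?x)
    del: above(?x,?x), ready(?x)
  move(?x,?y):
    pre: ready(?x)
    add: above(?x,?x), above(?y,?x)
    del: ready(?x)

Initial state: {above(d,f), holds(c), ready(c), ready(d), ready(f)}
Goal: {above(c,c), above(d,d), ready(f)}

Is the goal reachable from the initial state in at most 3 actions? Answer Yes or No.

1. move(d,d)  →  {above(d,d), above(d,f), holds(c), ready(c), ready(f)}
2. move(c,d)  →  {above(c,c), above(d,c), above(d,d), above(d,f), holds(c), ready(f)}
optimal plan length = 2; 2 ≤ 3

Yes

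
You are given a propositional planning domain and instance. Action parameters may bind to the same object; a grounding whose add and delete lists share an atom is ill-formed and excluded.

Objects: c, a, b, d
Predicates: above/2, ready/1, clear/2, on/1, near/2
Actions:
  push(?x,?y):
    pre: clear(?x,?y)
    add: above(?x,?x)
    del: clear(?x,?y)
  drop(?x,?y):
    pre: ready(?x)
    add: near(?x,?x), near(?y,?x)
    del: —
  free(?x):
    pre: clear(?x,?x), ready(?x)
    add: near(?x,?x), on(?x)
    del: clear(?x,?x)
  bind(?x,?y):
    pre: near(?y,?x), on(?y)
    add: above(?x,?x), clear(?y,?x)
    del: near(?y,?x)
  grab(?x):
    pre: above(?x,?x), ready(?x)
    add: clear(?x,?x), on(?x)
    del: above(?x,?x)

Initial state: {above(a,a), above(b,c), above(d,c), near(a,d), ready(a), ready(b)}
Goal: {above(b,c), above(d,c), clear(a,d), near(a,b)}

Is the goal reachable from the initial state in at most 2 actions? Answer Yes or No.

No

1. drop(b,a)  →  {above(a,a), above(b,c), above(d,c), near(a,b), near(a,d), near(b,b), ready(a), ready(b)}
2. grab(a)  →  {above(b,c), above(d,c), clear(a,a), near(a,b), near(a,d), near(b,b), on(a), ready(a), ready(b)}
3. bind(d,a)  →  {above(b,c), above(d,c), above(d,d), clear(a,a), clear(a,d), near(a,b), near(b,b), on(a), ready(a), ready(b)}
optimal plan length = 3; 3 > 2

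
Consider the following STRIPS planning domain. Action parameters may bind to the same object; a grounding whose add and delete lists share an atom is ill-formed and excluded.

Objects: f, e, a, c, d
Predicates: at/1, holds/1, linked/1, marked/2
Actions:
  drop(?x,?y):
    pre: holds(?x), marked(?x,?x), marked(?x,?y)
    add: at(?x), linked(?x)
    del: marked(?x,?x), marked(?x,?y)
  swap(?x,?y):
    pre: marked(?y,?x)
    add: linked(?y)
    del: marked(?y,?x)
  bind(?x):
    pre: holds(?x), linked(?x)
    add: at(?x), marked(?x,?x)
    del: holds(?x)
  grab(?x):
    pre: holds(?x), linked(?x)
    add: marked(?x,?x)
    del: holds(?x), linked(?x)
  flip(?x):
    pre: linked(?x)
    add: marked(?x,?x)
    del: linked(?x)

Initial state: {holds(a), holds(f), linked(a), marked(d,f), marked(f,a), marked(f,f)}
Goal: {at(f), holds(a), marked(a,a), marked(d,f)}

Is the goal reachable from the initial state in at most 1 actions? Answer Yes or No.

1. drop(f,f)  →  {at(f), holds(a), holds(f), linked(a), linked(f), marked(d,f), marked(f,a)}
2. flip(a)  →  {at(f), holds(a), holds(f), linked(f), marked(a,a), marked(d,f), marked(f,a)}
optimal plan length = 2; 2 > 1

No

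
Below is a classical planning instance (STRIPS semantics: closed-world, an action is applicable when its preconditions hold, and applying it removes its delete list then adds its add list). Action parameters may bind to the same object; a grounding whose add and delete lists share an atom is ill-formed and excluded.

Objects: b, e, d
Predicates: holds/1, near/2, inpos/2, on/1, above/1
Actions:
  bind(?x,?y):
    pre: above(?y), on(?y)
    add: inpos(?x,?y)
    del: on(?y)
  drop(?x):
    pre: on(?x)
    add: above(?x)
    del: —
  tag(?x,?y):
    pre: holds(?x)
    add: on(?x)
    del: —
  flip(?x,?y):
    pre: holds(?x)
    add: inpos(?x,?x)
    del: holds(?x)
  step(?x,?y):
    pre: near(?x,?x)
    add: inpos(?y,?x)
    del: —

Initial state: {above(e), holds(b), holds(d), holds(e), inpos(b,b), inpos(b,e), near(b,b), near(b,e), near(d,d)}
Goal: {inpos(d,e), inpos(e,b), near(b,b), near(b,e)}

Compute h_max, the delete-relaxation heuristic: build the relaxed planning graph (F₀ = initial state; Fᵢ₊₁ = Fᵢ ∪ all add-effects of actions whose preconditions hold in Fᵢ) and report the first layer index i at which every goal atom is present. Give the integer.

F0 = init (9 atoms)
F1 = F0 ∪ {inpos(b,d), inpos(d,b), inpos(d,d), inpos(e,b), inpos(e,d), inpos(e,e), on(b), on(d), on(e)}  (18 atoms)
F2 = F1 ∪ {above(b), above(d), inpos(d,e)}  (21 atoms)
goal ⊆ F2  ⇒  h_max = 2

2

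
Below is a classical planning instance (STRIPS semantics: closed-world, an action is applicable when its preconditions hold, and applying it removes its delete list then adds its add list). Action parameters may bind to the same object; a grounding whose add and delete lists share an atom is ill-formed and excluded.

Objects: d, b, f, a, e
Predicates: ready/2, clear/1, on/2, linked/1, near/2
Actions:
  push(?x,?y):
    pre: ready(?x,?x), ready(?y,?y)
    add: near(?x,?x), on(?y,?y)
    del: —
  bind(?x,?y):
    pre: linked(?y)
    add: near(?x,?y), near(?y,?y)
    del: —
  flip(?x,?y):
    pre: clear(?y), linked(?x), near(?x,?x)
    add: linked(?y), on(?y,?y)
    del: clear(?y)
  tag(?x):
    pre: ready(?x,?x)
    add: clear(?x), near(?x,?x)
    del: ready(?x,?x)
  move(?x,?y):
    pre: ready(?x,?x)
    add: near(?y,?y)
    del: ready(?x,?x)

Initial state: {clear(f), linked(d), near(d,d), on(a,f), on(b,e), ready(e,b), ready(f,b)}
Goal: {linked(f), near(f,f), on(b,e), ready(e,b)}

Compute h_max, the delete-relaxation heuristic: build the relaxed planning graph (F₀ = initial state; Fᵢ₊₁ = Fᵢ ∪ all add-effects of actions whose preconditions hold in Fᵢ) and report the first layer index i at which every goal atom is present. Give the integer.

F0 = init (7 atoms)
F1 = F0 ∪ {linked(f), near(a,d), near(b,d), near(e,d), near(f,d), on(f,f)}  (13 atoms)
F2 = F1 ∪ {near(a,f), near(b,f), near(d,f), near(e,f), near(f,f)}  (18 atoms)
goal ⊆ F2  ⇒  h_max = 2

2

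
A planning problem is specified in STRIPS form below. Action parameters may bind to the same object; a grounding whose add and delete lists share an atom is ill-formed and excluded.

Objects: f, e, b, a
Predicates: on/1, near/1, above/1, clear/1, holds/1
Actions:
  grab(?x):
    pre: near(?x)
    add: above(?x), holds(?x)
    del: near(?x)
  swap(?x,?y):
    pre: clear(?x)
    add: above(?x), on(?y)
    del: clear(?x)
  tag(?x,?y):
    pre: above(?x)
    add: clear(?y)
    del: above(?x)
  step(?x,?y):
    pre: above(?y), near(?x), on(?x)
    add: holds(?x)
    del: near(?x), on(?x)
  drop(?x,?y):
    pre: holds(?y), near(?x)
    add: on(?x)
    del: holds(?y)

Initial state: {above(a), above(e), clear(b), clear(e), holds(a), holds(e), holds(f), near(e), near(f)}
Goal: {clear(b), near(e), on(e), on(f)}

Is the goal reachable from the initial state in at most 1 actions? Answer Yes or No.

1. swap(e,f)  →  {above(a), above(e), clear(b), holds(a), holds(e), holds(f), near(e), near(f), on(f)}
2. drop(e,f)  →  {above(a), above(e), clear(b), holds(a), holds(e), near(e), near(f), on(e), on(f)}
optimal plan length = 2; 2 > 1

No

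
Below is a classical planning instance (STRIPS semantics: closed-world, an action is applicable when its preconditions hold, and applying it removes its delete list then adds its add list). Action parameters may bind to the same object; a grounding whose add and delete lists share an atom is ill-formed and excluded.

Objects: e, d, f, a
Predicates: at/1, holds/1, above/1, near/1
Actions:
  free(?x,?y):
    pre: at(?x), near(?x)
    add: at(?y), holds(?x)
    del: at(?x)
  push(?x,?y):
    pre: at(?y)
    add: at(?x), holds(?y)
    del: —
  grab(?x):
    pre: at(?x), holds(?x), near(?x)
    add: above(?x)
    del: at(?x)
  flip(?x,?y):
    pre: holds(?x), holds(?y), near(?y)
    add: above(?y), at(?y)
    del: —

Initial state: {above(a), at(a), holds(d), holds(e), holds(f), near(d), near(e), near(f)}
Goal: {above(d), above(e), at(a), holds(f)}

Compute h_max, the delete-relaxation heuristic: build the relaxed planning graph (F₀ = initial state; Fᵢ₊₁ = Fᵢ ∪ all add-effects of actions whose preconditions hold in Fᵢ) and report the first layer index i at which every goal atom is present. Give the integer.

F0 = init (8 atoms)
F1 = F0 ∪ {above(d), above(e), above(f), at(d), at(e), at(f), holds(a)}  (15 atoms)
goal ⊆ F1  ⇒  h_max = 1

1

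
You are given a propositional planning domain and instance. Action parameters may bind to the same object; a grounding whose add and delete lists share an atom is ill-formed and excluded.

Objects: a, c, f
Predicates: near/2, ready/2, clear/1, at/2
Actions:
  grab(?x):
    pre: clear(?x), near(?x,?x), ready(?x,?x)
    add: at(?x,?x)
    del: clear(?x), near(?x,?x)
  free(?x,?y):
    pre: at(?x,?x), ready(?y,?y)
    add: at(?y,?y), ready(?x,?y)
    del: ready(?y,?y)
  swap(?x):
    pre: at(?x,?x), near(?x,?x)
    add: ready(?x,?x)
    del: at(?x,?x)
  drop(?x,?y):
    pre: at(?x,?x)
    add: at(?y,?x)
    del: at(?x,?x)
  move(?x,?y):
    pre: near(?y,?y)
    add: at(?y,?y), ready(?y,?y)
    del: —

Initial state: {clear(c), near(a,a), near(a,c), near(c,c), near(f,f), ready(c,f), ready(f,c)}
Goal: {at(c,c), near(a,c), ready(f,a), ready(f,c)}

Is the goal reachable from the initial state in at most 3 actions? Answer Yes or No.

1. move(a,a)  →  {at(a,a), clear(c), near(a,a), near(a,c), near(c,c), near(f,f), ready(a,a), ready(c,f), ready(f,c)}
2. move(a,c)  →  {at(a,a), at(c,c), clear(c), near(a,a), near(a,c), near(c,c), near(f,f), ready(a,a), ready(c,c), ready(c,f), ready(f,c)}
3. move(a,f)  →  {at(a,a), at(c,c), at(f,f), clear(c), near(a,a), near(a,c), near(c,c), near(f,f), ready(a,a), ready(c,c), ready(c,f), ready(f,c), ready(f,f)}
4. free(f,a)  →  {at(a,a), at(c,c), at(f,f), clear(c), near(a,a), near(a,c), near(c,c), near(f,f), ready(c,c), ready(c,f), ready(f,a), ready(f,c), ready(f,f)}
optimal plan length = 4; 4 > 3

No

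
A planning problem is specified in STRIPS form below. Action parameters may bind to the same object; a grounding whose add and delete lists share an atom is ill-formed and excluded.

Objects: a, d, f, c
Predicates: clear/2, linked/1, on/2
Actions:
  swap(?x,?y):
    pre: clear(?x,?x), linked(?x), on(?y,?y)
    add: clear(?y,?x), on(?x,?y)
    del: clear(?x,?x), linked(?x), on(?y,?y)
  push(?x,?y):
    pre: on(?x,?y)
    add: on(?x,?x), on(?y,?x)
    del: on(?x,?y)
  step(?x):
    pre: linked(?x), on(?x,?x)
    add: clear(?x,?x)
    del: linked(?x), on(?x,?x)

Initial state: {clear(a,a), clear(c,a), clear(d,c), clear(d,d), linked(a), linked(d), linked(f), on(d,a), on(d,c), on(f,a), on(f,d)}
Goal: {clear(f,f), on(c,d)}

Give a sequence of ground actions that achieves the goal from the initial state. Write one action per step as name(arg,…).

1. push(d,c)  →  {clear(a,a), clear(c,a), clear(d,c), clear(d,d), linked(a), linked(d), linked(f), on(c,d), on(d,a), on(d,d), on(f,a), on(f,d)}
2. push(f,a)  →  {clear(a,a), clear(c,a), clear(d,c), clear(d,d), linked(a), linked(d), linked(f), on(a,f), on(c,d), on(d,a), on(d,d), on(f,d), on(f,f)}
3. step(f)  →  {clear(a,a), clear(c,a), clear(d,c), clear(d,d), clear(f,f), linked(a), linked(d), on(a,f), on(c,d), on(d,a), on(d,d), on(f,d)}

push(d,c); push(f,a); step(f)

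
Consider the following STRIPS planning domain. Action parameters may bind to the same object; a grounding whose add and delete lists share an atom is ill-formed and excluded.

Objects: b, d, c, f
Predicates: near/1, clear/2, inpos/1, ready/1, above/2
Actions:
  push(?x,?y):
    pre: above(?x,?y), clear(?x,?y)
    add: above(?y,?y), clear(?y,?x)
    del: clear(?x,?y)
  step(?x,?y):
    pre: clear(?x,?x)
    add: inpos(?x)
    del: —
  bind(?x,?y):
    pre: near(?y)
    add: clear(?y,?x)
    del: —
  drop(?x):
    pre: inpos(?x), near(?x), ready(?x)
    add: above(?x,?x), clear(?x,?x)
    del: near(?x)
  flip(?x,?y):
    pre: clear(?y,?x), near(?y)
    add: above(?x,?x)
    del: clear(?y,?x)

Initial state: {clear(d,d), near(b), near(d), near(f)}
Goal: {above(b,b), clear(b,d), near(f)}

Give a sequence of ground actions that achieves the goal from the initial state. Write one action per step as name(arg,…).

1. bind(b,b)  →  {clear(b,b), clear(d,d), near(b), near(d), near(f)}
2. bind(d,b)  →  {clear(b,b), clear(b,d), clear(d,d), near(b), near(d), near(f)}
3. flip(b,b)  →  {above(b,b), clear(b,d), clear(d,d), near(b), near(d), near(f)}

bind(b,b); bind(d,b); flip(b,b)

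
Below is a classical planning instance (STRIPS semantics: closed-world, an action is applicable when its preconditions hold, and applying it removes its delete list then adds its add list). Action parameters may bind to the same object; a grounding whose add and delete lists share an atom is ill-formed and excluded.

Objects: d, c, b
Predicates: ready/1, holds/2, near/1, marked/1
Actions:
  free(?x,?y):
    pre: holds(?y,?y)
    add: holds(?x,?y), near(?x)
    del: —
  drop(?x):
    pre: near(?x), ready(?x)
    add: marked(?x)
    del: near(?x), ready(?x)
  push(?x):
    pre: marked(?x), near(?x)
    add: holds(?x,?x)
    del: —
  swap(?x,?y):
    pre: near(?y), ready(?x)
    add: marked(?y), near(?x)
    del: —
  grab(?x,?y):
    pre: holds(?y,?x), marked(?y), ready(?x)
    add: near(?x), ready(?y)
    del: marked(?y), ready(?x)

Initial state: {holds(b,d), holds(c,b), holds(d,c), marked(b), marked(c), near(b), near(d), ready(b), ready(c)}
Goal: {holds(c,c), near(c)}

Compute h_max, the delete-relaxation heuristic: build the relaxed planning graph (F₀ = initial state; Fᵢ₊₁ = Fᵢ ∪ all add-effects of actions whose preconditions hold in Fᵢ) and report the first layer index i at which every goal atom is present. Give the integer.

F0 = init (9 atoms)
F1 = F0 ∪ {holds(b,b), marked(d), near(c)}  (12 atoms)
F2 = F1 ∪ {holds(c,c), holds(d,b), holds(d,d), ready(d)}  (16 atoms)
goal ⊆ F2  ⇒  h_max = 2

2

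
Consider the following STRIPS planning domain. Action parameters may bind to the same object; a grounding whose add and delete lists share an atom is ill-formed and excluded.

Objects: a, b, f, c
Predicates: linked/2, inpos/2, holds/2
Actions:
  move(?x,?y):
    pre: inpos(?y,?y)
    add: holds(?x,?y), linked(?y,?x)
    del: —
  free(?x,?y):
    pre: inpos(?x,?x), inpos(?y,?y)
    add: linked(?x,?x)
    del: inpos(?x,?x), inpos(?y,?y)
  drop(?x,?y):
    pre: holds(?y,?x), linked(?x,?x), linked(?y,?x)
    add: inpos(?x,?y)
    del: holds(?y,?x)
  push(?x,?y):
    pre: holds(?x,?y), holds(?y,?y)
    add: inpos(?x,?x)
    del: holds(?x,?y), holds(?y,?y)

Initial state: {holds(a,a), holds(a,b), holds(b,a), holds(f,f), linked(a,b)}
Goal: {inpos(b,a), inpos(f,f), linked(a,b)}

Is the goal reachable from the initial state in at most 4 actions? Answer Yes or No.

1. push(b,a)  →  {holds(a,b), holds(f,f), inpos(b,b), linked(a,b)}
2. move(b,b)  →  {holds(a,b), holds(b,b), holds(f,f), inpos(b,b), linked(a,b), linked(b,b)}
3. drop(b,a)  →  {holds(b,b), holds(f,f), inpos(b,a), inpos(b,b), linked(a,b), linked(b,b)}
4. push(f,f)  →  {holds(b,b), inpos(b,a), inpos(b,b), inpos(f,f), linked(a,b), linked(b,b)}
optimal plan length = 4; 4 ≤ 4

Yes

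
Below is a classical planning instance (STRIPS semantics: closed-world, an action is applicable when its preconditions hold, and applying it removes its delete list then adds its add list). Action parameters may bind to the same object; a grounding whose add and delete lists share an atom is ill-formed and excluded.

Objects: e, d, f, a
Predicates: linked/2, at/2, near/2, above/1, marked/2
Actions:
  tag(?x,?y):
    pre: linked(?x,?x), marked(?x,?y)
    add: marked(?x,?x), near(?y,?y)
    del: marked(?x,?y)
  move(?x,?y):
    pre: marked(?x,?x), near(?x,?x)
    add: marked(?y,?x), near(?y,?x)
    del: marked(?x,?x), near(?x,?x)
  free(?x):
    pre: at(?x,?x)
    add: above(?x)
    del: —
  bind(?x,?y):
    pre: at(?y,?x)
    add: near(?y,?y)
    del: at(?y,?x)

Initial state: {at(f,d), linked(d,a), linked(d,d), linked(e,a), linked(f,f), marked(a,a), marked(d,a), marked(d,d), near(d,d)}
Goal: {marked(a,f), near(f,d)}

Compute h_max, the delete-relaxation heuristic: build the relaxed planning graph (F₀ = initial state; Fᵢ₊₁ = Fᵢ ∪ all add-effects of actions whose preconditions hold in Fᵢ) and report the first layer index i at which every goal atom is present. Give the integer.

F0 = init (9 atoms)
F1 = F0 ∪ {marked(a,d), marked(e,d), marked(f,d), near(a,a), near(a,d), near(e,d), near(f,d), near(f,f)}  (17 atoms)
F2 = F1 ∪ {marked(e,a), marked(f,a), marked(f,f), near(d,a), near(e,a), near(f,a)}  (23 atoms)
F3 = F2 ∪ {marked(a,f), marked(d,f), marked(e,f), near(a,f), near(d,f), near(e,f)}  (29 atoms)
goal ⊆ F3  ⇒  h_max = 3

3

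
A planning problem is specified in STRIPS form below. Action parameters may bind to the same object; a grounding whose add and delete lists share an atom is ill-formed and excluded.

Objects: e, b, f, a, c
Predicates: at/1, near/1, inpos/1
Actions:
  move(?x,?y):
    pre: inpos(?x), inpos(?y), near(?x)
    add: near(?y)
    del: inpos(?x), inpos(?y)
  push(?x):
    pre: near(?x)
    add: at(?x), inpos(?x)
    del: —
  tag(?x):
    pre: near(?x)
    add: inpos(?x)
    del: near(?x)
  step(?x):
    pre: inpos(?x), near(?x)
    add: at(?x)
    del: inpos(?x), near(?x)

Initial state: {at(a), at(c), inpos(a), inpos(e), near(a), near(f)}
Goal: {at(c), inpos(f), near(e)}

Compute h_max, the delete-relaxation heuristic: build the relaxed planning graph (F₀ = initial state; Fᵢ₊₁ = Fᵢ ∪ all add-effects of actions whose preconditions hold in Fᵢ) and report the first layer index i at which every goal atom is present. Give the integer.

F0 = init (6 atoms)
F1 = F0 ∪ {at(f), inpos(f), near(e)}  (9 atoms)
goal ⊆ F1  ⇒  h_max = 1

1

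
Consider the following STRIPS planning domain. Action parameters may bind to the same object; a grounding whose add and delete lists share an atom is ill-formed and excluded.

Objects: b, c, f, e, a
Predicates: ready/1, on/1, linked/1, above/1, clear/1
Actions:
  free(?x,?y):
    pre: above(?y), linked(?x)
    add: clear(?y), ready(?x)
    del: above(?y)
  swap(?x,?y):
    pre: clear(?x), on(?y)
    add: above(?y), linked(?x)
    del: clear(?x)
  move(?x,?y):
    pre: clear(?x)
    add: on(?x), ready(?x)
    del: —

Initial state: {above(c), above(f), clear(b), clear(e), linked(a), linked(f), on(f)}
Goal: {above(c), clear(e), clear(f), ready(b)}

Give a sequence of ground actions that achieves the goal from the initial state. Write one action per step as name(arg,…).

1. free(f,f)  →  {above(c), clear(b), clear(e), clear(f), linked(a), linked(f), on(f), ready(f)}
2. move(b,b)  →  {above(c), clear(b), clear(e), clear(f), linked(a), linked(f), on(b), on(f), ready(b), ready(f)}

free(f,f); move(b,b)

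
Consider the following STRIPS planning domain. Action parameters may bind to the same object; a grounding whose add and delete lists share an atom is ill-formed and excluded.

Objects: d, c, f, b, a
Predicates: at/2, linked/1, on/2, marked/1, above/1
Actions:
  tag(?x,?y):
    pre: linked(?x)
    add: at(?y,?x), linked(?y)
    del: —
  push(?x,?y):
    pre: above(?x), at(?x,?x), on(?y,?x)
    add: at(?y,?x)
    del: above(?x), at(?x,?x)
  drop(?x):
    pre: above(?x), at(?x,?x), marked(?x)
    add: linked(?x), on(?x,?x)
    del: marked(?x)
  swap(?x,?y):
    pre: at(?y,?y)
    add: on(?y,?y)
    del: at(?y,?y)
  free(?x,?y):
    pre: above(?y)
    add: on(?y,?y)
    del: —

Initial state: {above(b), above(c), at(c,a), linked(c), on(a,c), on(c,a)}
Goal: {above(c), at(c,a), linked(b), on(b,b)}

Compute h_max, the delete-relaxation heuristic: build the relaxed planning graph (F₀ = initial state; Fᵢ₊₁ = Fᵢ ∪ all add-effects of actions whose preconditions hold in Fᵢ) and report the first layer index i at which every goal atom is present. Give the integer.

F0 = init (6 atoms)
F1 = F0 ∪ {at(a,c), at(b,c), at(c,c), at(d,c), at(f,c), linked(a), linked(b), linked(d), linked(f), on(b,b), on(c,c)}  (17 atoms)
goal ⊆ F1  ⇒  h_max = 1

1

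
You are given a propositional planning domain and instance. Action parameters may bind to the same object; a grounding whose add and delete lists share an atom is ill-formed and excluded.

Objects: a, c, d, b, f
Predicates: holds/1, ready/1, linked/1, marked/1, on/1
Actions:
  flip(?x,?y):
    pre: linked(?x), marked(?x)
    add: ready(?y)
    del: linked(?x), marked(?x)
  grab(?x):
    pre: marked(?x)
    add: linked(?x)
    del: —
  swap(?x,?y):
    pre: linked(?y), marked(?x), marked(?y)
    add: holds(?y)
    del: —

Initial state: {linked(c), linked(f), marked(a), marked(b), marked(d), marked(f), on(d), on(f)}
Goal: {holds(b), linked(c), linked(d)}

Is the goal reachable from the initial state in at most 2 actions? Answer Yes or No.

No

1. grab(d)  →  {linked(c), linked(d), linked(f), marked(a), marked(b), marked(d), marked(f), on(d), on(f)}
2. grab(b)  →  {linked(b), linked(c), linked(d), linked(f), marked(a), marked(b), marked(d), marked(f), on(d), on(f)}
3. swap(a,b)  →  {holds(b), linked(b), linked(c), linked(d), linked(f), marked(a), marked(b), marked(d), marked(f), on(d), on(f)}
optimal plan length = 3; 3 > 2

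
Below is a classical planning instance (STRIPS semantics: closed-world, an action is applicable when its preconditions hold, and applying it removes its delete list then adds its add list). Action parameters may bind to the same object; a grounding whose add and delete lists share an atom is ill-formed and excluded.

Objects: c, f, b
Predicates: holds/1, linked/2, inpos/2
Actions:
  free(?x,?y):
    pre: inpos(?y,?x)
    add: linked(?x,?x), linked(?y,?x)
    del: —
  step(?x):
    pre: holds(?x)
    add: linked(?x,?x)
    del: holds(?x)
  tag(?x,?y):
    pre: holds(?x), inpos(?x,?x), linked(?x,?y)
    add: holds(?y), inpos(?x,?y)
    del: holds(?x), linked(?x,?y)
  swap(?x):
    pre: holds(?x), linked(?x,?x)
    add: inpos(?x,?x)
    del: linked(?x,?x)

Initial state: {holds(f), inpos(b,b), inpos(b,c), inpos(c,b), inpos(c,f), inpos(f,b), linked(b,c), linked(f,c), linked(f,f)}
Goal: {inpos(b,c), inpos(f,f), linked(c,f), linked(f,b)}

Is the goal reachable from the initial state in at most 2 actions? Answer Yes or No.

No

1. free(f,c)  →  {holds(f), inpos(b,b), inpos(b,c), inpos(c,b), inpos(c,f), inpos(f,b), linked(b,c), linked(c,f), linked(f,c), linked(f,f)}
2. free(b,f)  →  {holds(f), inpos(b,b), inpos(b,c), inpos(c,b), inpos(c,f), inpos(f,b), linked(b,b), linked(b,c), linked(c,f), linked(f,b), linked(f,c), linked(f,f)}
3. swap(f)  →  {holds(f), inpos(b,b), inpos(b,c), inpos(c,b), inpos(c,f), inpos(f,b), inpos(f,f), linked(b,b), linked(b,c), linked(c,f), linked(f,b), linked(f,c)}
optimal plan length = 3; 3 > 2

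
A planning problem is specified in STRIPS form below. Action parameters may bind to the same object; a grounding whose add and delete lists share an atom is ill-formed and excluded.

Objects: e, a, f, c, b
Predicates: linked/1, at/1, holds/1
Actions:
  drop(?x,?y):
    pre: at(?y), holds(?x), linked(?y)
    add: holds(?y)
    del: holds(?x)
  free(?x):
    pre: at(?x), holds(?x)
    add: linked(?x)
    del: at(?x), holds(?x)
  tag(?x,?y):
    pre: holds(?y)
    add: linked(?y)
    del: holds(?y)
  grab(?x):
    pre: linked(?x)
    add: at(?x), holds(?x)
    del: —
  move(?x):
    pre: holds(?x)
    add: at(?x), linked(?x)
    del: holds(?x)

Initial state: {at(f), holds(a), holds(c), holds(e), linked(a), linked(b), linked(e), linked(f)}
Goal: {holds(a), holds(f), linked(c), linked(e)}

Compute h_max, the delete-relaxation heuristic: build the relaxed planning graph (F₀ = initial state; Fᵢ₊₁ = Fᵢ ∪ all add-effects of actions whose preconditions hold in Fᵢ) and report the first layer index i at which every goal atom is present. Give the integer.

1

F0 = init (8 atoms)
F1 = F0 ∪ {at(a), at(b), at(c), at(e), holds(b), holds(f), linked(c)}  (15 atoms)
goal ⊆ F1  ⇒  h_max = 1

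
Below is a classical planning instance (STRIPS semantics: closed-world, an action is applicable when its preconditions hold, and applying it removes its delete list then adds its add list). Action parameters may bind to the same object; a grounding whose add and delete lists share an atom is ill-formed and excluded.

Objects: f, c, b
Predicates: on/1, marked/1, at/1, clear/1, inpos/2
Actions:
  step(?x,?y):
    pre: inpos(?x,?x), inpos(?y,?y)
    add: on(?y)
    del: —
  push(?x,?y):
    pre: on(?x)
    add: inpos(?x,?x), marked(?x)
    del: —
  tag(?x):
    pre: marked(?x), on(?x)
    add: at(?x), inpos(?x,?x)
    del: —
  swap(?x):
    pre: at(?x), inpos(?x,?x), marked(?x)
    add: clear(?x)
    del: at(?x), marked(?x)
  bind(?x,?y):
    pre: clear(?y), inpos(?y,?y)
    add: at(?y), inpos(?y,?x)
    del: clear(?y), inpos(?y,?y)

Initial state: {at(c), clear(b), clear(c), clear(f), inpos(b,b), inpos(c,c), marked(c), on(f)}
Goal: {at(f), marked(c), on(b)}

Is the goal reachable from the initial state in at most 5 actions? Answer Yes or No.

Yes

1. step(c,b)  →  {at(c), clear(b), clear(c), clear(f), inpos(b,b), inpos(c,c), marked(c), on(b), on(f)}
2. push(f,f)  →  {at(c), clear(b), clear(c), clear(f), inpos(b,b), inpos(c,c), inpos(f,f), marked(c), marked(f), on(b), on(f)}
3. tag(f)  →  {at(c), at(f), clear(b), clear(c), clear(f), inpos(b,b), inpos(c,c), inpos(f,f), marked(c), marked(f), on(b), on(f)}
optimal plan length = 3; 3 ≤ 5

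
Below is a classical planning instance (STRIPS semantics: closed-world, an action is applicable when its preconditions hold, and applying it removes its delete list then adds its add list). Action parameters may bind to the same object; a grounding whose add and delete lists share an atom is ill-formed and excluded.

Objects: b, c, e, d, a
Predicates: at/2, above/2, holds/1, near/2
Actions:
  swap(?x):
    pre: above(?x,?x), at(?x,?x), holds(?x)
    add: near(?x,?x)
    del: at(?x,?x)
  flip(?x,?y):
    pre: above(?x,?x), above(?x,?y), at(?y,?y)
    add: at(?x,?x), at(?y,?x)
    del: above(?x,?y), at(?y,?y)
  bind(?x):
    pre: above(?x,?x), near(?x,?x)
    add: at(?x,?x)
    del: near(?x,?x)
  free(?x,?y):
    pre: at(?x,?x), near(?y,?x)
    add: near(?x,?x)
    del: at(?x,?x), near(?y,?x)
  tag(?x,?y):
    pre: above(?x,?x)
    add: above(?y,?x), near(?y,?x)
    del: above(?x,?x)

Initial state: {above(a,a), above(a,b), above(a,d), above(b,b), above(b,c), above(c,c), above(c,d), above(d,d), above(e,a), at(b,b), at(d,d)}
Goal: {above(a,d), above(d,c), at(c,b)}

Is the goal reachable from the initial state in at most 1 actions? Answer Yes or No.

No

1. flip(c,d)  →  {above(a,a), above(a,b), above(a,d), above(b,b), above(b,c), above(c,c), above(d,d), above(e,a), at(b,b), at(c,c), at(d,c)}
2. flip(b,c)  →  {above(a,a), above(a,b), above(a,d), above(b,b), above(c,c), above(d,d), above(e,a), at(b,b), at(c,b), at(d,c)}
3. tag(c,d)  →  {above(a,a), above(a,b), above(a,d), above(b,b), above(d,c), above(d,d), above(e,a), at(b,b), at(c,b), at(d,c), near(d,c)}
optimal plan length = 3; 3 > 1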